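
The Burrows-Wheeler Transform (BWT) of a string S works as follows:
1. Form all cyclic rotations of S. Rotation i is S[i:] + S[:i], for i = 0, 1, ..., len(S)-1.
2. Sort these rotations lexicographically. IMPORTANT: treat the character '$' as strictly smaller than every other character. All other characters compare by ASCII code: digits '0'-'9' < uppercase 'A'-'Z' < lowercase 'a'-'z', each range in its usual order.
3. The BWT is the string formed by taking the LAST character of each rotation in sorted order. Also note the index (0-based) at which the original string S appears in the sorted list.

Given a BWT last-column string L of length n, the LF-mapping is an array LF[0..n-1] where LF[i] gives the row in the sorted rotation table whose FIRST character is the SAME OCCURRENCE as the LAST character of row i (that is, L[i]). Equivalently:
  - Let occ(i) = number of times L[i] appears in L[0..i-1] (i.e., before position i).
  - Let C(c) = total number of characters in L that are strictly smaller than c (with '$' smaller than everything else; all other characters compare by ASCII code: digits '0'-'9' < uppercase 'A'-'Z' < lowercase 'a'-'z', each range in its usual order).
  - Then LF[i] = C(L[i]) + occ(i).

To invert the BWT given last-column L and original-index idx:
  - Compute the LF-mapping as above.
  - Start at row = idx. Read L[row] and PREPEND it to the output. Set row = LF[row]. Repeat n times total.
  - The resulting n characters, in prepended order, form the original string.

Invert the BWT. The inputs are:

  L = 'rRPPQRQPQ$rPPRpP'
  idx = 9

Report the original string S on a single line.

LF mapping: 14 10 1 2 7 11 8 3 9 0 15 4 5 12 13 6
Walk LF starting at row 9, prepending L[row]:
  step 1: row=9, L[9]='$', prepend. Next row=LF[9]=0
  step 2: row=0, L[0]='r', prepend. Next row=LF[0]=14
  step 3: row=14, L[14]='p', prepend. Next row=LF[14]=13
  step 4: row=13, L[13]='R', prepend. Next row=LF[13]=12
  step 5: row=12, L[12]='P', prepend. Next row=LF[12]=5
  step 6: row=5, L[5]='R', prepend. Next row=LF[5]=11
  step 7: row=11, L[11]='P', prepend. Next row=LF[11]=4
  step 8: row=4, L[4]='Q', prepend. Next row=LF[4]=7
  step 9: row=7, L[7]='P', prepend. Next row=LF[7]=3
  step 10: row=3, L[3]='P', prepend. Next row=LF[3]=2
  step 11: row=2, L[2]='P', prepend. Next row=LF[2]=1
  step 12: row=1, L[1]='R', prepend. Next row=LF[1]=10
  step 13: row=10, L[10]='r', prepend. Next row=LF[10]=15
  step 14: row=15, L[15]='P', prepend. Next row=LF[15]=6
  step 15: row=6, L[6]='Q', prepend. Next row=LF[6]=8
  step 16: row=8, L[8]='Q', prepend. Next row=LF[8]=9
Reversed output: QQPrRPPPQPRPRpr$

Answer: QQPrRPPPQPRPRpr$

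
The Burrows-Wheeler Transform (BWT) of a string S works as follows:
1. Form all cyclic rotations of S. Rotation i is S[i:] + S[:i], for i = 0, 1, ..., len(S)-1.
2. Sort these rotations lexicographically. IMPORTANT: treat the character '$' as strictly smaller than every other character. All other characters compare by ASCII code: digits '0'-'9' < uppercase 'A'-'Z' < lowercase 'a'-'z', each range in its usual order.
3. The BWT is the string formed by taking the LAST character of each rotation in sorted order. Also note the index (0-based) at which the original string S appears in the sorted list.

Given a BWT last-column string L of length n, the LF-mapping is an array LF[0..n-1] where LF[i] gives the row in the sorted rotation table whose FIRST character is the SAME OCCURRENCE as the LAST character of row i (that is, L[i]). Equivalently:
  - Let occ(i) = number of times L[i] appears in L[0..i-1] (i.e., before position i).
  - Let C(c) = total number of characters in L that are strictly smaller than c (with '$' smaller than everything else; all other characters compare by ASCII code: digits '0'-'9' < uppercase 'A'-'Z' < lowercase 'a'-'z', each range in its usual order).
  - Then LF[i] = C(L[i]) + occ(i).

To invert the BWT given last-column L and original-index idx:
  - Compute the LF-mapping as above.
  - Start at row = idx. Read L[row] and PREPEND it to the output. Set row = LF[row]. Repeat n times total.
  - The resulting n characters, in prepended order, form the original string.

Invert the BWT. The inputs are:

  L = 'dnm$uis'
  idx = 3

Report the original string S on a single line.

Answer: misund$

Derivation:
LF mapping: 1 4 3 0 6 2 5
Walk LF starting at row 3, prepending L[row]:
  step 1: row=3, L[3]='$', prepend. Next row=LF[3]=0
  step 2: row=0, L[0]='d', prepend. Next row=LF[0]=1
  step 3: row=1, L[1]='n', prepend. Next row=LF[1]=4
  step 4: row=4, L[4]='u', prepend. Next row=LF[4]=6
  step 5: row=6, L[6]='s', prepend. Next row=LF[6]=5
  step 6: row=5, L[5]='i', prepend. Next row=LF[5]=2
  step 7: row=2, L[2]='m', prepend. Next row=LF[2]=3
Reversed output: misund$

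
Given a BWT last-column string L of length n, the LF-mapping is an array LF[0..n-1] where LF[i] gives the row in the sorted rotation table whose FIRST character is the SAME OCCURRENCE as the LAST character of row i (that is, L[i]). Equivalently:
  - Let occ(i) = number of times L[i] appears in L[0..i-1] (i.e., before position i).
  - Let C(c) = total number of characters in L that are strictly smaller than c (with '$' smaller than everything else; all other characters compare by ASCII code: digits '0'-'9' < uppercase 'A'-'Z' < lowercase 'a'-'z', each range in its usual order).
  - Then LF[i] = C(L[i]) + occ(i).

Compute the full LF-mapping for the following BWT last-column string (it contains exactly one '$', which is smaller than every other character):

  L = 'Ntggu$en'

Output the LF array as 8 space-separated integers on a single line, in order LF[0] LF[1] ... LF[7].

Answer: 1 6 3 4 7 0 2 5

Derivation:
Char counts: '$':1, 'N':1, 'e':1, 'g':2, 'n':1, 't':1, 'u':1
C (first-col start): C('$')=0, C('N')=1, C('e')=2, C('g')=3, C('n')=5, C('t')=6, C('u')=7
L[0]='N': occ=0, LF[0]=C('N')+0=1+0=1
L[1]='t': occ=0, LF[1]=C('t')+0=6+0=6
L[2]='g': occ=0, LF[2]=C('g')+0=3+0=3
L[3]='g': occ=1, LF[3]=C('g')+1=3+1=4
L[4]='u': occ=0, LF[4]=C('u')+0=7+0=7
L[5]='$': occ=0, LF[5]=C('$')+0=0+0=0
L[6]='e': occ=0, LF[6]=C('e')+0=2+0=2
L[7]='n': occ=0, LF[7]=C('n')+0=5+0=5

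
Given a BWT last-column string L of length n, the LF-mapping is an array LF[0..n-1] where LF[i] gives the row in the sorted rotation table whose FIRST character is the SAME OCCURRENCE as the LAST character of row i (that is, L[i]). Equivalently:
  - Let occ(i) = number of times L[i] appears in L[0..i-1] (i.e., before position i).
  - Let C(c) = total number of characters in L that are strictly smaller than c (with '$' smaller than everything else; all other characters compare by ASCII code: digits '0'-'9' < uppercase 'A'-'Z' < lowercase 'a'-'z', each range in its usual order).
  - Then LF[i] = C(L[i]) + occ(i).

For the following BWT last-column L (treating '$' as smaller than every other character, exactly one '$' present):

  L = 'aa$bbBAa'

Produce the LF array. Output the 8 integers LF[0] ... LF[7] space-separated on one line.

Char counts: '$':1, 'A':1, 'B':1, 'a':3, 'b':2
C (first-col start): C('$')=0, C('A')=1, C('B')=2, C('a')=3, C('b')=6
L[0]='a': occ=0, LF[0]=C('a')+0=3+0=3
L[1]='a': occ=1, LF[1]=C('a')+1=3+1=4
L[2]='$': occ=0, LF[2]=C('$')+0=0+0=0
L[3]='b': occ=0, LF[3]=C('b')+0=6+0=6
L[4]='b': occ=1, LF[4]=C('b')+1=6+1=7
L[5]='B': occ=0, LF[5]=C('B')+0=2+0=2
L[6]='A': occ=0, LF[6]=C('A')+0=1+0=1
L[7]='a': occ=2, LF[7]=C('a')+2=3+2=5

Answer: 3 4 0 6 7 2 1 5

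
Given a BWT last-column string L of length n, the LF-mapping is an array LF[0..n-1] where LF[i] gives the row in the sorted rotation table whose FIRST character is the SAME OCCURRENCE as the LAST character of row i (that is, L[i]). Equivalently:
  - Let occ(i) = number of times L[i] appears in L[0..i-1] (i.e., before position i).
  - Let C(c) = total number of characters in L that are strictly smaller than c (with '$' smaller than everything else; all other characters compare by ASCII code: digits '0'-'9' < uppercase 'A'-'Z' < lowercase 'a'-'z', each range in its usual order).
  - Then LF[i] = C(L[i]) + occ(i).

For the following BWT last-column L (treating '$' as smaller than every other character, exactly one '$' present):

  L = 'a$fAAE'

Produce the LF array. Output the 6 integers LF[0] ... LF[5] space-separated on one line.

Char counts: '$':1, 'A':2, 'E':1, 'a':1, 'f':1
C (first-col start): C('$')=0, C('A')=1, C('E')=3, C('a')=4, C('f')=5
L[0]='a': occ=0, LF[0]=C('a')+0=4+0=4
L[1]='$': occ=0, LF[1]=C('$')+0=0+0=0
L[2]='f': occ=0, LF[2]=C('f')+0=5+0=5
L[3]='A': occ=0, LF[3]=C('A')+0=1+0=1
L[4]='A': occ=1, LF[4]=C('A')+1=1+1=2
L[5]='E': occ=0, LF[5]=C('E')+0=3+0=3

Answer: 4 0 5 1 2 3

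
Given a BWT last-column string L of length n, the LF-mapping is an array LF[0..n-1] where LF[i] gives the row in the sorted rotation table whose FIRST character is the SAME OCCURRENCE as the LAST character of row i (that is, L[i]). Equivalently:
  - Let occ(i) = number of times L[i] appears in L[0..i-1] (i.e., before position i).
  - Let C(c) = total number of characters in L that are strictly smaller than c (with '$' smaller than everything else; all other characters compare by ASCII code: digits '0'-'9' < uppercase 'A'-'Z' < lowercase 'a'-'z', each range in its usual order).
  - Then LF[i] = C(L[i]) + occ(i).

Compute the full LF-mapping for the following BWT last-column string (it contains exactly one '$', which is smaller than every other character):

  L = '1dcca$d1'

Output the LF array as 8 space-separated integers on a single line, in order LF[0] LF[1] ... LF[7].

Char counts: '$':1, '1':2, 'a':1, 'c':2, 'd':2
C (first-col start): C('$')=0, C('1')=1, C('a')=3, C('c')=4, C('d')=6
L[0]='1': occ=0, LF[0]=C('1')+0=1+0=1
L[1]='d': occ=0, LF[1]=C('d')+0=6+0=6
L[2]='c': occ=0, LF[2]=C('c')+0=4+0=4
L[3]='c': occ=1, LF[3]=C('c')+1=4+1=5
L[4]='a': occ=0, LF[4]=C('a')+0=3+0=3
L[5]='$': occ=0, LF[5]=C('$')+0=0+0=0
L[6]='d': occ=1, LF[6]=C('d')+1=6+1=7
L[7]='1': occ=1, LF[7]=C('1')+1=1+1=2

Answer: 1 6 4 5 3 0 7 2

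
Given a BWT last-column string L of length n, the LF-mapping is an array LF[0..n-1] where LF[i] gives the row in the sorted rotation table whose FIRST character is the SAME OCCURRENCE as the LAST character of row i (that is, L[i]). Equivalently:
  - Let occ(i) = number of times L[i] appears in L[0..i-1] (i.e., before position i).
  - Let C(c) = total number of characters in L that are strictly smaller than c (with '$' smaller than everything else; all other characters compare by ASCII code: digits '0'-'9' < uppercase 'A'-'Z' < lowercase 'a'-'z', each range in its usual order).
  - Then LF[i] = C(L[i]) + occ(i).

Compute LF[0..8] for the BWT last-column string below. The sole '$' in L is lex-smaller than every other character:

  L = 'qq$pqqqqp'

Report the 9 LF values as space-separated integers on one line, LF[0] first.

Char counts: '$':1, 'p':2, 'q':6
C (first-col start): C('$')=0, C('p')=1, C('q')=3
L[0]='q': occ=0, LF[0]=C('q')+0=3+0=3
L[1]='q': occ=1, LF[1]=C('q')+1=3+1=4
L[2]='$': occ=0, LF[2]=C('$')+0=0+0=0
L[3]='p': occ=0, LF[3]=C('p')+0=1+0=1
L[4]='q': occ=2, LF[4]=C('q')+2=3+2=5
L[5]='q': occ=3, LF[5]=C('q')+3=3+3=6
L[6]='q': occ=4, LF[6]=C('q')+4=3+4=7
L[7]='q': occ=5, LF[7]=C('q')+5=3+5=8
L[8]='p': occ=1, LF[8]=C('p')+1=1+1=2

Answer: 3 4 0 1 5 6 7 8 2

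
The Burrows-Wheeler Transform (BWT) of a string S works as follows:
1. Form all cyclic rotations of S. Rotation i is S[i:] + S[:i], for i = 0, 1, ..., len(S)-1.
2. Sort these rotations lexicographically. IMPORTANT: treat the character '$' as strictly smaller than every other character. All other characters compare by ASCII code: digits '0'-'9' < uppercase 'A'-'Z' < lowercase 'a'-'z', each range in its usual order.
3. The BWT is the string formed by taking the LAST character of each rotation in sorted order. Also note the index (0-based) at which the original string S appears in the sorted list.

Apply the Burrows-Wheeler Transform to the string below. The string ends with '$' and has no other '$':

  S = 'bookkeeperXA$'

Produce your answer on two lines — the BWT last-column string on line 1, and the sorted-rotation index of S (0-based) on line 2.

Answer: AXr$kepkoobee
3

Derivation:
All 13 rotations (rotation i = S[i:]+S[:i]):
  rot[0] = bookkeeperXA$
  rot[1] = ookkeeperXA$b
  rot[2] = okkeeperXA$bo
  rot[3] = kkeeperXA$boo
  rot[4] = keeperXA$book
  rot[5] = eeperXA$bookk
  rot[6] = eperXA$bookke
  rot[7] = perXA$bookkee
  rot[8] = erXA$bookkeep
  rot[9] = rXA$bookkeepe
  rot[10] = XA$bookkeeper
  rot[11] = A$bookkeeperX
  rot[12] = $bookkeeperXA
Sorted (with $ < everything):
  sorted[0] = $bookkeeperXA  (last char: 'A')
  sorted[1] = A$bookkeeperX  (last char: 'X')
  sorted[2] = XA$bookkeeper  (last char: 'r')
  sorted[3] = bookkeeperXA$  (last char: '$')
  sorted[4] = eeperXA$bookk  (last char: 'k')
  sorted[5] = eperXA$bookke  (last char: 'e')
  sorted[6] = erXA$bookkeep  (last char: 'p')
  sorted[7] = keeperXA$book  (last char: 'k')
  sorted[8] = kkeeperXA$boo  (last char: 'o')
  sorted[9] = okkeeperXA$bo  (last char: 'o')
  sorted[10] = ookkeeperXA$b  (last char: 'b')
  sorted[11] = perXA$bookkee  (last char: 'e')
  sorted[12] = rXA$bookkeepe  (last char: 'e')
Last column: AXr$kepkoobee
Original string S is at sorted index 3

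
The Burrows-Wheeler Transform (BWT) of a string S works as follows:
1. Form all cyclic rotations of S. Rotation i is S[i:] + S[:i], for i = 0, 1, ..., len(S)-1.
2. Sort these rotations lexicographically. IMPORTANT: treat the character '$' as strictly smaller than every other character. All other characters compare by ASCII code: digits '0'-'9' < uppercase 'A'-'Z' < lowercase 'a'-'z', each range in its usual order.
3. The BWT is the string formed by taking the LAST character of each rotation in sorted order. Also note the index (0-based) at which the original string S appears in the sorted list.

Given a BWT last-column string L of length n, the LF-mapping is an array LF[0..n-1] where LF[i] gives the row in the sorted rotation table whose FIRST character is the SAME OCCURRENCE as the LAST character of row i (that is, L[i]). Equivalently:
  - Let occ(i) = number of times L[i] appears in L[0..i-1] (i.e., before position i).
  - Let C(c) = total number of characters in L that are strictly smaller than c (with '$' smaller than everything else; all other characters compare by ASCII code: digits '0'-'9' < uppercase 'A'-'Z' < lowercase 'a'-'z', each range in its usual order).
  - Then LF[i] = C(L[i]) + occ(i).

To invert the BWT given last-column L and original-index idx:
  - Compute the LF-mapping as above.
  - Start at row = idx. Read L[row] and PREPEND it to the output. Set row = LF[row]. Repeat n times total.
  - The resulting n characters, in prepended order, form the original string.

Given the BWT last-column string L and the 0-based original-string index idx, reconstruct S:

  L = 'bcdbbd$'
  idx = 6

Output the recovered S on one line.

LF mapping: 1 4 5 2 3 6 0
Walk LF starting at row 6, prepending L[row]:
  step 1: row=6, L[6]='$', prepend. Next row=LF[6]=0
  step 2: row=0, L[0]='b', prepend. Next row=LF[0]=1
  step 3: row=1, L[1]='c', prepend. Next row=LF[1]=4
  step 4: row=4, L[4]='b', prepend. Next row=LF[4]=3
  step 5: row=3, L[3]='b', prepend. Next row=LF[3]=2
  step 6: row=2, L[2]='d', prepend. Next row=LF[2]=5
  step 7: row=5, L[5]='d', prepend. Next row=LF[5]=6
Reversed output: ddbbcb$

Answer: ddbbcb$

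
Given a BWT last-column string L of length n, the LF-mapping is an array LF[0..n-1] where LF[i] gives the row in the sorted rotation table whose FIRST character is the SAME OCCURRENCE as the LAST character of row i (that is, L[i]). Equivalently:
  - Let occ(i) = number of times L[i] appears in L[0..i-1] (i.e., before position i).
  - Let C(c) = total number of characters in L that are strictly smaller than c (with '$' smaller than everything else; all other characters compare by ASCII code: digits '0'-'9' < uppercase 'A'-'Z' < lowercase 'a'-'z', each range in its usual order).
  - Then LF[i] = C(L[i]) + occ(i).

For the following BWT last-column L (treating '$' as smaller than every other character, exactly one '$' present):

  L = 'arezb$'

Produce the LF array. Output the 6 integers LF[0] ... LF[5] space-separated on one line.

Answer: 1 4 3 5 2 0

Derivation:
Char counts: '$':1, 'a':1, 'b':1, 'e':1, 'r':1, 'z':1
C (first-col start): C('$')=0, C('a')=1, C('b')=2, C('e')=3, C('r')=4, C('z')=5
L[0]='a': occ=0, LF[0]=C('a')+0=1+0=1
L[1]='r': occ=0, LF[1]=C('r')+0=4+0=4
L[2]='e': occ=0, LF[2]=C('e')+0=3+0=3
L[3]='z': occ=0, LF[3]=C('z')+0=5+0=5
L[4]='b': occ=0, LF[4]=C('b')+0=2+0=2
L[5]='$': occ=0, LF[5]=C('$')+0=0+0=0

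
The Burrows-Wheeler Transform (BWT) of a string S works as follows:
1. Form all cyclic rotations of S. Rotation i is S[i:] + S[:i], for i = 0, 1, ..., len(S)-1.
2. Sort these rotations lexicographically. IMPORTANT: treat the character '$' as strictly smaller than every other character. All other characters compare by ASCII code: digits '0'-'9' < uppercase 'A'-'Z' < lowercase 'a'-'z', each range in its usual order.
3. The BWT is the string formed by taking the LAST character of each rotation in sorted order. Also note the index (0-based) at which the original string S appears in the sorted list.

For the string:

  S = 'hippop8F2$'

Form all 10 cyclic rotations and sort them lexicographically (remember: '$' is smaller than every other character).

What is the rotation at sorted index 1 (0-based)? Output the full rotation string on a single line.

All 10 rotations (rotation i = S[i:]+S[:i]):
  rot[0] = hippop8F2$
  rot[1] = ippop8F2$h
  rot[2] = ppop8F2$hi
  rot[3] = pop8F2$hip
  rot[4] = op8F2$hipp
  rot[5] = p8F2$hippo
  rot[6] = 8F2$hippop
  rot[7] = F2$hippop8
  rot[8] = 2$hippop8F
  rot[9] = $hippop8F2
Sorted (with $ < everything):
  sorted[0] = $hippop8F2
  sorted[1] = 2$hippop8F
  sorted[2] = 8F2$hippop
  sorted[3] = F2$hippop8
  sorted[4] = hippop8F2$
  sorted[5] = ippop8F2$h
  sorted[6] = op8F2$hipp
  sorted[7] = p8F2$hippo
  sorted[8] = pop8F2$hip
  sorted[9] = ppop8F2$hi
sorted[1] = 2$hippop8F

Answer: 2$hippop8F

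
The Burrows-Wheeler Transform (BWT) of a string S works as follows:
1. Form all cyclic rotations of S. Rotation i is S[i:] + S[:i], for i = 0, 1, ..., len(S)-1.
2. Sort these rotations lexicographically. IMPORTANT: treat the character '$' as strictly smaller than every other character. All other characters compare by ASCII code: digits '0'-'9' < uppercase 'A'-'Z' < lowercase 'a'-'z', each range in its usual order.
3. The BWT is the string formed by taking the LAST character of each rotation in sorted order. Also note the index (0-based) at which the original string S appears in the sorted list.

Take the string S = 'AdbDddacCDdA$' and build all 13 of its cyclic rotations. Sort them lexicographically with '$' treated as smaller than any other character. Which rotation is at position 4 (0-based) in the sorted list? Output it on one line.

Answer: DdA$AdbDddacC

Derivation:
All 13 rotations (rotation i = S[i:]+S[:i]):
  rot[0] = AdbDddacCDdA$
  rot[1] = dbDddacCDdA$A
  rot[2] = bDddacCDdA$Ad
  rot[3] = DddacCDdA$Adb
  rot[4] = ddacCDdA$AdbD
  rot[5] = dacCDdA$AdbDd
  rot[6] = acCDdA$AdbDdd
  rot[7] = cCDdA$AdbDdda
  rot[8] = CDdA$AdbDddac
  rot[9] = DdA$AdbDddacC
  rot[10] = dA$AdbDddacCD
  rot[11] = A$AdbDddacCDd
  rot[12] = $AdbDddacCDdA
Sorted (with $ < everything):
  sorted[0] = $AdbDddacCDdA
  sorted[1] = A$AdbDddacCDd
  sorted[2] = AdbDddacCDdA$
  sorted[3] = CDdA$AdbDddac
  sorted[4] = DdA$AdbDddacC
  sorted[5] = DddacCDdA$Adb
  sorted[6] = acCDdA$AdbDdd
  sorted[7] = bDddacCDdA$Ad
  sorted[8] = cCDdA$AdbDdda
  sorted[9] = dA$AdbDddacCD
  sorted[10] = dacCDdA$AdbDd
  sorted[11] = dbDddacCDdA$A
  sorted[12] = ddacCDdA$AdbD
sorted[4] = DdA$AdbDddacC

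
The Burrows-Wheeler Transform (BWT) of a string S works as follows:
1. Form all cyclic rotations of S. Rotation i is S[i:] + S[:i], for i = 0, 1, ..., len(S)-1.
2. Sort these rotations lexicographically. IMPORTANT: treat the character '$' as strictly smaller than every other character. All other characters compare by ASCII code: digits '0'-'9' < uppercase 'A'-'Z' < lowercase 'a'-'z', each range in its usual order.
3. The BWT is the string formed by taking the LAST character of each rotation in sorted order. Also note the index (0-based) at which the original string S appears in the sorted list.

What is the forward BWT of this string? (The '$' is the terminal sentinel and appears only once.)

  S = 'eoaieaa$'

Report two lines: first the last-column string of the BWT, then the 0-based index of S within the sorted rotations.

Answer: aaeoi$ae
5

Derivation:
All 8 rotations (rotation i = S[i:]+S[:i]):
  rot[0] = eoaieaa$
  rot[1] = oaieaa$e
  rot[2] = aieaa$eo
  rot[3] = ieaa$eoa
  rot[4] = eaa$eoai
  rot[5] = aa$eoaie
  rot[6] = a$eoaiea
  rot[7] = $eoaieaa
Sorted (with $ < everything):
  sorted[0] = $eoaieaa  (last char: 'a')
  sorted[1] = a$eoaiea  (last char: 'a')
  sorted[2] = aa$eoaie  (last char: 'e')
  sorted[3] = aieaa$eo  (last char: 'o')
  sorted[4] = eaa$eoai  (last char: 'i')
  sorted[5] = eoaieaa$  (last char: '$')
  sorted[6] = ieaa$eoa  (last char: 'a')
  sorted[7] = oaieaa$e  (last char: 'e')
Last column: aaeoi$ae
Original string S is at sorted index 5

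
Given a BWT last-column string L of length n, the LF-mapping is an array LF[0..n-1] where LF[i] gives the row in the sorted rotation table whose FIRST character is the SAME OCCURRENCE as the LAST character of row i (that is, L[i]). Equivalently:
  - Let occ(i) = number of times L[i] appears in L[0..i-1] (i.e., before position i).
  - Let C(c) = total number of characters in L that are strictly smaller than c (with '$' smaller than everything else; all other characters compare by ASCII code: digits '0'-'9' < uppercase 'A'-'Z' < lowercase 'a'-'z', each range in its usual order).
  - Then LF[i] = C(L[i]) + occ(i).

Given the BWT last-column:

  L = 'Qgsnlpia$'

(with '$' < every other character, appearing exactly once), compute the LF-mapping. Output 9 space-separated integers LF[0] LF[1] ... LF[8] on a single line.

Answer: 1 3 8 6 5 7 4 2 0

Derivation:
Char counts: '$':1, 'Q':1, 'a':1, 'g':1, 'i':1, 'l':1, 'n':1, 'p':1, 's':1
C (first-col start): C('$')=0, C('Q')=1, C('a')=2, C('g')=3, C('i')=4, C('l')=5, C('n')=6, C('p')=7, C('s')=8
L[0]='Q': occ=0, LF[0]=C('Q')+0=1+0=1
L[1]='g': occ=0, LF[1]=C('g')+0=3+0=3
L[2]='s': occ=0, LF[2]=C('s')+0=8+0=8
L[3]='n': occ=0, LF[3]=C('n')+0=6+0=6
L[4]='l': occ=0, LF[4]=C('l')+0=5+0=5
L[5]='p': occ=0, LF[5]=C('p')+0=7+0=7
L[6]='i': occ=0, LF[6]=C('i')+0=4+0=4
L[7]='a': occ=0, LF[7]=C('a')+0=2+0=2
L[8]='$': occ=0, LF[8]=C('$')+0=0+0=0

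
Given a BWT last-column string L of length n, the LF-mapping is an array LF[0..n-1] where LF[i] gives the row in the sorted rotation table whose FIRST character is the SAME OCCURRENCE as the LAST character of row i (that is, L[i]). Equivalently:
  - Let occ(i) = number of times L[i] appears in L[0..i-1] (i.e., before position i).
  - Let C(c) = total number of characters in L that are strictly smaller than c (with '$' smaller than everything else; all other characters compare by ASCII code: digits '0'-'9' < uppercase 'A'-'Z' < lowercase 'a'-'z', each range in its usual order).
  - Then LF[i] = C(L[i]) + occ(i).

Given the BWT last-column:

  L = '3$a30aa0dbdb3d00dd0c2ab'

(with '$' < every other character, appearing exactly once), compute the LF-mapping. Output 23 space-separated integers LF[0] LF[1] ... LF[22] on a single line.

Answer: 7 0 10 8 1 11 12 2 18 14 19 15 9 20 3 4 21 22 5 17 6 13 16

Derivation:
Char counts: '$':1, '0':5, '2':1, '3':3, 'a':4, 'b':3, 'c':1, 'd':5
C (first-col start): C('$')=0, C('0')=1, C('2')=6, C('3')=7, C('a')=10, C('b')=14, C('c')=17, C('d')=18
L[0]='3': occ=0, LF[0]=C('3')+0=7+0=7
L[1]='$': occ=0, LF[1]=C('$')+0=0+0=0
L[2]='a': occ=0, LF[2]=C('a')+0=10+0=10
L[3]='3': occ=1, LF[3]=C('3')+1=7+1=8
L[4]='0': occ=0, LF[4]=C('0')+0=1+0=1
L[5]='a': occ=1, LF[5]=C('a')+1=10+1=11
L[6]='a': occ=2, LF[6]=C('a')+2=10+2=12
L[7]='0': occ=1, LF[7]=C('0')+1=1+1=2
L[8]='d': occ=0, LF[8]=C('d')+0=18+0=18
L[9]='b': occ=0, LF[9]=C('b')+0=14+0=14
L[10]='d': occ=1, LF[10]=C('d')+1=18+1=19
L[11]='b': occ=1, LF[11]=C('b')+1=14+1=15
L[12]='3': occ=2, LF[12]=C('3')+2=7+2=9
L[13]='d': occ=2, LF[13]=C('d')+2=18+2=20
L[14]='0': occ=2, LF[14]=C('0')+2=1+2=3
L[15]='0': occ=3, LF[15]=C('0')+3=1+3=4
L[16]='d': occ=3, LF[16]=C('d')+3=18+3=21
L[17]='d': occ=4, LF[17]=C('d')+4=18+4=22
L[18]='0': occ=4, LF[18]=C('0')+4=1+4=5
L[19]='c': occ=0, LF[19]=C('c')+0=17+0=17
L[20]='2': occ=0, LF[20]=C('2')+0=6+0=6
L[21]='a': occ=3, LF[21]=C('a')+3=10+3=13
L[22]='b': occ=2, LF[22]=C('b')+2=14+2=16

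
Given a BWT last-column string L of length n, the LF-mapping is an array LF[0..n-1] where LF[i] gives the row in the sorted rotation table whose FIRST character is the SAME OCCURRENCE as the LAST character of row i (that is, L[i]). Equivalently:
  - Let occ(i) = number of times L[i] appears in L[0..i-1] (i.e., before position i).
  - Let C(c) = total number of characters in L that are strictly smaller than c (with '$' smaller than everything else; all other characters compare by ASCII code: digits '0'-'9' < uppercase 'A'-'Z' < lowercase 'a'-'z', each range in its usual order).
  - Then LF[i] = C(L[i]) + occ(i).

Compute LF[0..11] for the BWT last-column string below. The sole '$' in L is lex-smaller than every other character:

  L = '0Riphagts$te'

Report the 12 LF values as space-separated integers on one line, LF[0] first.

Answer: 1 2 7 8 6 3 5 10 9 0 11 4

Derivation:
Char counts: '$':1, '0':1, 'R':1, 'a':1, 'e':1, 'g':1, 'h':1, 'i':1, 'p':1, 's':1, 't':2
C (first-col start): C('$')=0, C('0')=1, C('R')=2, C('a')=3, C('e')=4, C('g')=5, C('h')=6, C('i')=7, C('p')=8, C('s')=9, C('t')=10
L[0]='0': occ=0, LF[0]=C('0')+0=1+0=1
L[1]='R': occ=0, LF[1]=C('R')+0=2+0=2
L[2]='i': occ=0, LF[2]=C('i')+0=7+0=7
L[3]='p': occ=0, LF[3]=C('p')+0=8+0=8
L[4]='h': occ=0, LF[4]=C('h')+0=6+0=6
L[5]='a': occ=0, LF[5]=C('a')+0=3+0=3
L[6]='g': occ=0, LF[6]=C('g')+0=5+0=5
L[7]='t': occ=0, LF[7]=C('t')+0=10+0=10
L[8]='s': occ=0, LF[8]=C('s')+0=9+0=9
L[9]='$': occ=0, LF[9]=C('$')+0=0+0=0
L[10]='t': occ=1, LF[10]=C('t')+1=10+1=11
L[11]='e': occ=0, LF[11]=C('e')+0=4+0=4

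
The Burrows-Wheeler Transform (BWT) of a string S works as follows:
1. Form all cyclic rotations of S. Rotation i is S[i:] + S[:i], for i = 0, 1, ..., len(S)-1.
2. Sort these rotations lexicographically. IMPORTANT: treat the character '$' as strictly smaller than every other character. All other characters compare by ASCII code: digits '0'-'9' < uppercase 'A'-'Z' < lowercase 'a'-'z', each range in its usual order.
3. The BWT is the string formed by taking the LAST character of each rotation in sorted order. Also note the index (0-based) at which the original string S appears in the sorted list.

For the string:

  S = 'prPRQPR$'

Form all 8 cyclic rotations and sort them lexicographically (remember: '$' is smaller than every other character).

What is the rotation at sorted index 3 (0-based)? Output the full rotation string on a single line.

Answer: QPR$prPR

Derivation:
All 8 rotations (rotation i = S[i:]+S[:i]):
  rot[0] = prPRQPR$
  rot[1] = rPRQPR$p
  rot[2] = PRQPR$pr
  rot[3] = RQPR$prP
  rot[4] = QPR$prPR
  rot[5] = PR$prPRQ
  rot[6] = R$prPRQP
  rot[7] = $prPRQPR
Sorted (with $ < everything):
  sorted[0] = $prPRQPR
  sorted[1] = PR$prPRQ
  sorted[2] = PRQPR$pr
  sorted[3] = QPR$prPR
  sorted[4] = R$prPRQP
  sorted[5] = RQPR$prP
  sorted[6] = prPRQPR$
  sorted[7] = rPRQPR$p
sorted[3] = QPR$prPR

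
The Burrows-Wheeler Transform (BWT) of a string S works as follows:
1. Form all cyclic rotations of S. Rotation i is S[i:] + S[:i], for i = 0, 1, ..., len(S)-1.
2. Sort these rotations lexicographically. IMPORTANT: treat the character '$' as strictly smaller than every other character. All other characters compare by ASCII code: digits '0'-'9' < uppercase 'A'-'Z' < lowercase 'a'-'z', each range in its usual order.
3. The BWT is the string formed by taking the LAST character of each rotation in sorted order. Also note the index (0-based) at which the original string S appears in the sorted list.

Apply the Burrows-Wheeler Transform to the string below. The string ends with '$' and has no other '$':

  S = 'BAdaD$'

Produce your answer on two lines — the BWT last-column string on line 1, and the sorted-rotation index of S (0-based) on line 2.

All 6 rotations (rotation i = S[i:]+S[:i]):
  rot[0] = BAdaD$
  rot[1] = AdaD$B
  rot[2] = daD$BA
  rot[3] = aD$BAd
  rot[4] = D$BAda
  rot[5] = $BAdaD
Sorted (with $ < everything):
  sorted[0] = $BAdaD  (last char: 'D')
  sorted[1] = AdaD$B  (last char: 'B')
  sorted[2] = BAdaD$  (last char: '$')
  sorted[3] = D$BAda  (last char: 'a')
  sorted[4] = aD$BAd  (last char: 'd')
  sorted[5] = daD$BA  (last char: 'A')
Last column: DB$adA
Original string S is at sorted index 2

Answer: DB$adA
2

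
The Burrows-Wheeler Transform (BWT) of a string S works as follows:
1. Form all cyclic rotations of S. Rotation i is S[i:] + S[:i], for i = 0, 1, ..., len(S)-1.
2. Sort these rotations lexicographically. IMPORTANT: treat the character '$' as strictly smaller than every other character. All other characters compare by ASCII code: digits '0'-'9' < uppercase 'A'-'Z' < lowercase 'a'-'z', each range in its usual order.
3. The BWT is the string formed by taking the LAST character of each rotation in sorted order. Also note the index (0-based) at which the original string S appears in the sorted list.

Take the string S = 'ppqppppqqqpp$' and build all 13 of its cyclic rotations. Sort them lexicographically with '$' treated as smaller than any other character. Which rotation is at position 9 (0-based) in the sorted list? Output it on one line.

All 13 rotations (rotation i = S[i:]+S[:i]):
  rot[0] = ppqppppqqqpp$
  rot[1] = pqppppqqqpp$p
  rot[2] = qppppqqqpp$pp
  rot[3] = ppppqqqpp$ppq
  rot[4] = pppqqqpp$ppqp
  rot[5] = ppqqqpp$ppqpp
  rot[6] = pqqqpp$ppqppp
  rot[7] = qqqpp$ppqpppp
  rot[8] = qqpp$ppqppppq
  rot[9] = qpp$ppqppppqq
  rot[10] = pp$ppqppppqqq
  rot[11] = p$ppqppppqqqp
  rot[12] = $ppqppppqqqpp
Sorted (with $ < everything):
  sorted[0] = $ppqppppqqqpp
  sorted[1] = p$ppqppppqqqp
  sorted[2] = pp$ppqppppqqq
  sorted[3] = ppppqqqpp$ppq
  sorted[4] = pppqqqpp$ppqp
  sorted[5] = ppqppppqqqpp$
  sorted[6] = ppqqqpp$ppqpp
  sorted[7] = pqppppqqqpp$p
  sorted[8] = pqqqpp$ppqppp
  sorted[9] = qpp$ppqppppqq
  sorted[10] = qppppqqqpp$pp
  sorted[11] = qqpp$ppqppppq
  sorted[12] = qqqpp$ppqpppp
sorted[9] = qpp$ppqppppqq

Answer: qpp$ppqppppqq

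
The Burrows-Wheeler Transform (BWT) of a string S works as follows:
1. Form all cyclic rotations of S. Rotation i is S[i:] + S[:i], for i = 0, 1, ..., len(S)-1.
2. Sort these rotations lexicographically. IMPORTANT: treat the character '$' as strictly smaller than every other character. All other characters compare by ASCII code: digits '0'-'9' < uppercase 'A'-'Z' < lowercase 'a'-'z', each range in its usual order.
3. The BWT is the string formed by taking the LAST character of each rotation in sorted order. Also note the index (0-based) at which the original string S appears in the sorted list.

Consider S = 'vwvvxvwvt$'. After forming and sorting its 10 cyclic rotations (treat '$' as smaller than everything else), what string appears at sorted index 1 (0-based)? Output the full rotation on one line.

Answer: t$vwvvxvwv

Derivation:
All 10 rotations (rotation i = S[i:]+S[:i]):
  rot[0] = vwvvxvwvt$
  rot[1] = wvvxvwvt$v
  rot[2] = vvxvwvt$vw
  rot[3] = vxvwvt$vwv
  rot[4] = xvwvt$vwvv
  rot[5] = vwvt$vwvvx
  rot[6] = wvt$vwvvxv
  rot[7] = vt$vwvvxvw
  rot[8] = t$vwvvxvwv
  rot[9] = $vwvvxvwvt
Sorted (with $ < everything):
  sorted[0] = $vwvvxvwvt
  sorted[1] = t$vwvvxvwv
  sorted[2] = vt$vwvvxvw
  sorted[3] = vvxvwvt$vw
  sorted[4] = vwvt$vwvvx
  sorted[5] = vwvvxvwvt$
  sorted[6] = vxvwvt$vwv
  sorted[7] = wvt$vwvvxv
  sorted[8] = wvvxvwvt$v
  sorted[9] = xvwvt$vwvv
sorted[1] = t$vwvvxvwv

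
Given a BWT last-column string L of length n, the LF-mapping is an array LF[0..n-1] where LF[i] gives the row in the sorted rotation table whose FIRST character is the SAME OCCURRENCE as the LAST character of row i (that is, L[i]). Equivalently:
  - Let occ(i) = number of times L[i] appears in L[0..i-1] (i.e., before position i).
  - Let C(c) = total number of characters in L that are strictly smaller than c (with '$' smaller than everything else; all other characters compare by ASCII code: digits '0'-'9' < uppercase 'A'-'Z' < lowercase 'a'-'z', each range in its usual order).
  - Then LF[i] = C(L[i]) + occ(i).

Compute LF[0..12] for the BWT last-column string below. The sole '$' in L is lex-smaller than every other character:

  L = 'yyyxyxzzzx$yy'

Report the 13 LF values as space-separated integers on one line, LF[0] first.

Answer: 4 5 6 1 7 2 10 11 12 3 0 8 9

Derivation:
Char counts: '$':1, 'x':3, 'y':6, 'z':3
C (first-col start): C('$')=0, C('x')=1, C('y')=4, C('z')=10
L[0]='y': occ=0, LF[0]=C('y')+0=4+0=4
L[1]='y': occ=1, LF[1]=C('y')+1=4+1=5
L[2]='y': occ=2, LF[2]=C('y')+2=4+2=6
L[3]='x': occ=0, LF[3]=C('x')+0=1+0=1
L[4]='y': occ=3, LF[4]=C('y')+3=4+3=7
L[5]='x': occ=1, LF[5]=C('x')+1=1+1=2
L[6]='z': occ=0, LF[6]=C('z')+0=10+0=10
L[7]='z': occ=1, LF[7]=C('z')+1=10+1=11
L[8]='z': occ=2, LF[8]=C('z')+2=10+2=12
L[9]='x': occ=2, LF[9]=C('x')+2=1+2=3
L[10]='$': occ=0, LF[10]=C('$')+0=0+0=0
L[11]='y': occ=4, LF[11]=C('y')+4=4+4=8
L[12]='y': occ=5, LF[12]=C('y')+5=4+5=9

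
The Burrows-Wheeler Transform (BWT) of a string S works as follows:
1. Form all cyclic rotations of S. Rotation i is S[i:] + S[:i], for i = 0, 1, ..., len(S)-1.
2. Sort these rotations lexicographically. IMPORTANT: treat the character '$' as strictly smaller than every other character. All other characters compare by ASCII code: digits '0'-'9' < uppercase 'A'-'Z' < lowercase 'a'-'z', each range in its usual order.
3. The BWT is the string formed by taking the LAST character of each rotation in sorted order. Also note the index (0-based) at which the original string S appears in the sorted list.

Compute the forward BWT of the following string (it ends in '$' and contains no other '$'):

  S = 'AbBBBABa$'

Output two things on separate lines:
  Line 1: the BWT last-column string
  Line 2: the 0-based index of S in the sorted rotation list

All 9 rotations (rotation i = S[i:]+S[:i]):
  rot[0] = AbBBBABa$
  rot[1] = bBBBABa$A
  rot[2] = BBBABa$Ab
  rot[3] = BBABa$AbB
  rot[4] = BABa$AbBB
  rot[5] = ABa$AbBBB
  rot[6] = Ba$AbBBBA
  rot[7] = a$AbBBBAB
  rot[8] = $AbBBBABa
Sorted (with $ < everything):
  sorted[0] = $AbBBBABa  (last char: 'a')
  sorted[1] = ABa$AbBBB  (last char: 'B')
  sorted[2] = AbBBBABa$  (last char: '$')
  sorted[3] = BABa$AbBB  (last char: 'B')
  sorted[4] = BBABa$AbB  (last char: 'B')
  sorted[5] = BBBABa$Ab  (last char: 'b')
  sorted[6] = Ba$AbBBBA  (last char: 'A')
  sorted[7] = a$AbBBBAB  (last char: 'B')
  sorted[8] = bBBBABa$A  (last char: 'A')
Last column: aB$BBbABA
Original string S is at sorted index 2

Answer: aB$BBbABA
2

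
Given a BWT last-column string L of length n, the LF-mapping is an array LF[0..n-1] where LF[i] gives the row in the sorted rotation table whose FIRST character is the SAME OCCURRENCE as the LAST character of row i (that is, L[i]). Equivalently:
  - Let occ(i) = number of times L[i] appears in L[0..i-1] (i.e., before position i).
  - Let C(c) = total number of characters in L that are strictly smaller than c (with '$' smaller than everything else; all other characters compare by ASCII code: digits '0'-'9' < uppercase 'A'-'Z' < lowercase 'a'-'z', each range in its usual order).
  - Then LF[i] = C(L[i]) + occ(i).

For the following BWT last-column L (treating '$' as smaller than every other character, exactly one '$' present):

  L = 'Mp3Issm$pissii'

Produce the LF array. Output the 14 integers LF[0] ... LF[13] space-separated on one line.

Char counts: '$':1, '3':1, 'I':1, 'M':1, 'i':3, 'm':1, 'p':2, 's':4
C (first-col start): C('$')=0, C('3')=1, C('I')=2, C('M')=3, C('i')=4, C('m')=7, C('p')=8, C('s')=10
L[0]='M': occ=0, LF[0]=C('M')+0=3+0=3
L[1]='p': occ=0, LF[1]=C('p')+0=8+0=8
L[2]='3': occ=0, LF[2]=C('3')+0=1+0=1
L[3]='I': occ=0, LF[3]=C('I')+0=2+0=2
L[4]='s': occ=0, LF[4]=C('s')+0=10+0=10
L[5]='s': occ=1, LF[5]=C('s')+1=10+1=11
L[6]='m': occ=0, LF[6]=C('m')+0=7+0=7
L[7]='$': occ=0, LF[7]=C('$')+0=0+0=0
L[8]='p': occ=1, LF[8]=C('p')+1=8+1=9
L[9]='i': occ=0, LF[9]=C('i')+0=4+0=4
L[10]='s': occ=2, LF[10]=C('s')+2=10+2=12
L[11]='s': occ=3, LF[11]=C('s')+3=10+3=13
L[12]='i': occ=1, LF[12]=C('i')+1=4+1=5
L[13]='i': occ=2, LF[13]=C('i')+2=4+2=6

Answer: 3 8 1 2 10 11 7 0 9 4 12 13 5 6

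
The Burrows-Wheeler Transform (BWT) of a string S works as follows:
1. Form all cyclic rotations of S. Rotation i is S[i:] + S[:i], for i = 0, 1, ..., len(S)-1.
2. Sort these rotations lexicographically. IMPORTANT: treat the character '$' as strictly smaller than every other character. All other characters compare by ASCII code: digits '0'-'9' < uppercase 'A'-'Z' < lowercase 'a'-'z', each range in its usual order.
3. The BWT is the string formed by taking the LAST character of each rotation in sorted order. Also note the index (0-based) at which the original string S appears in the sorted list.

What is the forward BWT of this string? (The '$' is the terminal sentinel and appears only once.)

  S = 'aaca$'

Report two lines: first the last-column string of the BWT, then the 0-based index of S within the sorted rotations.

All 5 rotations (rotation i = S[i:]+S[:i]):
  rot[0] = aaca$
  rot[1] = aca$a
  rot[2] = ca$aa
  rot[3] = a$aac
  rot[4] = $aaca
Sorted (with $ < everything):
  sorted[0] = $aaca  (last char: 'a')
  sorted[1] = a$aac  (last char: 'c')
  sorted[2] = aaca$  (last char: '$')
  sorted[3] = aca$a  (last char: 'a')
  sorted[4] = ca$aa  (last char: 'a')
Last column: ac$aa
Original string S is at sorted index 2

Answer: ac$aa
2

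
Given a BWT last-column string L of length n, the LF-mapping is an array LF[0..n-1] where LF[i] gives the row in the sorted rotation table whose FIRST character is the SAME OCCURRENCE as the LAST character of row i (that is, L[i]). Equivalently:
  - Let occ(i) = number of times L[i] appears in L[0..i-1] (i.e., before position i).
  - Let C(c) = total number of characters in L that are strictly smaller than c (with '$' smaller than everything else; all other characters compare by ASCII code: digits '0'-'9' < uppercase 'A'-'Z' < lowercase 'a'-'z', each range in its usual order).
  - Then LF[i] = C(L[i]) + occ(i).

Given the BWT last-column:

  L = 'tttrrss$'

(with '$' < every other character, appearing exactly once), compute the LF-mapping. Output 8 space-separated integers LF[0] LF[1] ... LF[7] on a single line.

Answer: 5 6 7 1 2 3 4 0

Derivation:
Char counts: '$':1, 'r':2, 's':2, 't':3
C (first-col start): C('$')=0, C('r')=1, C('s')=3, C('t')=5
L[0]='t': occ=0, LF[0]=C('t')+0=5+0=5
L[1]='t': occ=1, LF[1]=C('t')+1=5+1=6
L[2]='t': occ=2, LF[2]=C('t')+2=5+2=7
L[3]='r': occ=0, LF[3]=C('r')+0=1+0=1
L[4]='r': occ=1, LF[4]=C('r')+1=1+1=2
L[5]='s': occ=0, LF[5]=C('s')+0=3+0=3
L[6]='s': occ=1, LF[6]=C('s')+1=3+1=4
L[7]='$': occ=0, LF[7]=C('$')+0=0+0=0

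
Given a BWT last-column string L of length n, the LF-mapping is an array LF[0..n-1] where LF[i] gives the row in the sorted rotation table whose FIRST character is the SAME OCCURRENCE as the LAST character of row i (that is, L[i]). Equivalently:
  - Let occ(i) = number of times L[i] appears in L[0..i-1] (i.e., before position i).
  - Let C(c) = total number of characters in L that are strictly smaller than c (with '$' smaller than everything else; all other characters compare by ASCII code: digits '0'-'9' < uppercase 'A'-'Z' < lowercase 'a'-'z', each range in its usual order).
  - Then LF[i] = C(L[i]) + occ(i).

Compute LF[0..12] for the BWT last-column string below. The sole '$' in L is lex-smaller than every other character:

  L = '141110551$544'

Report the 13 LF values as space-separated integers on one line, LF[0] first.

Answer: 2 7 3 4 5 1 10 11 6 0 12 8 9

Derivation:
Char counts: '$':1, '0':1, '1':5, '4':3, '5':3
C (first-col start): C('$')=0, C('0')=1, C('1')=2, C('4')=7, C('5')=10
L[0]='1': occ=0, LF[0]=C('1')+0=2+0=2
L[1]='4': occ=0, LF[1]=C('4')+0=7+0=7
L[2]='1': occ=1, LF[2]=C('1')+1=2+1=3
L[3]='1': occ=2, LF[3]=C('1')+2=2+2=4
L[4]='1': occ=3, LF[4]=C('1')+3=2+3=5
L[5]='0': occ=0, LF[5]=C('0')+0=1+0=1
L[6]='5': occ=0, LF[6]=C('5')+0=10+0=10
L[7]='5': occ=1, LF[7]=C('5')+1=10+1=11
L[8]='1': occ=4, LF[8]=C('1')+4=2+4=6
L[9]='$': occ=0, LF[9]=C('$')+0=0+0=0
L[10]='5': occ=2, LF[10]=C('5')+2=10+2=12
L[11]='4': occ=1, LF[11]=C('4')+1=7+1=8
L[12]='4': occ=2, LF[12]=C('4')+2=7+2=9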